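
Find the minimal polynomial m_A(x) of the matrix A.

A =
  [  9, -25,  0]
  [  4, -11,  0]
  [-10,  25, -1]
x^2 + 2*x + 1

The characteristic polynomial is χ_A(x) = (x + 1)^3, so the eigenvalues are known. The minimal polynomial is
  m_A(x) = Π_λ (x − λ)^{k_λ}
where k_λ is the size of the *largest* Jordan block for λ (equivalently, the smallest k with (A − λI)^k v = 0 for every generalised eigenvector v of λ).

  λ = -1: largest Jordan block has size 2, contributing (x + 1)^2

So m_A(x) = (x + 1)^2 = x^2 + 2*x + 1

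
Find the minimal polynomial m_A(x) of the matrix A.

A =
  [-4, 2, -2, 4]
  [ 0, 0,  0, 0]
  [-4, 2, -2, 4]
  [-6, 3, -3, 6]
x^2

The characteristic polynomial is χ_A(x) = x^4, so the eigenvalues are known. The minimal polynomial is
  m_A(x) = Π_λ (x − λ)^{k_λ}
where k_λ is the size of the *largest* Jordan block for λ (equivalently, the smallest k with (A − λI)^k v = 0 for every generalised eigenvector v of λ).

  λ = 0: largest Jordan block has size 2, contributing (x − 0)^2

So m_A(x) = x^2 = x^2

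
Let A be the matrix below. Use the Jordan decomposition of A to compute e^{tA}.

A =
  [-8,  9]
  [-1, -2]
e^{tA} =
  [-3*t*exp(-5*t) + exp(-5*t), 9*t*exp(-5*t)]
  [-t*exp(-5*t), 3*t*exp(-5*t) + exp(-5*t)]

Strategy: write A = P · J · P⁻¹ where J is a Jordan canonical form, so e^{tA} = P · e^{tJ} · P⁻¹, and e^{tJ} can be computed block-by-block.

A has Jordan form
J =
  [-5,  1]
  [ 0, -5]
(up to reordering of blocks).

Per-block formulas:
  For a 2×2 Jordan block J_2(-5): exp(t · J_2(-5)) = e^(-5t)·(I + t·N), where N is the 2×2 nilpotent shift.

After assembling e^{tJ} and conjugating by P, we get:

e^{tA} =
  [-3*t*exp(-5*t) + exp(-5*t), 9*t*exp(-5*t)]
  [-t*exp(-5*t), 3*t*exp(-5*t) + exp(-5*t)]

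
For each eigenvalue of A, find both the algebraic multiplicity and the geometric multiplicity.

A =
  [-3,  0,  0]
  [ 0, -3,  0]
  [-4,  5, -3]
λ = -3: alg = 3, geom = 2

Step 1 — factor the characteristic polynomial to read off the algebraic multiplicities:
  χ_A(x) = (x + 3)^3

Step 2 — compute geometric multiplicities via the rank-nullity identity g(λ) = n − rank(A − λI):
  rank(A − (-3)·I) = 1, so dim ker(A − (-3)·I) = n − 1 = 2

Summary:
  λ = -3: algebraic multiplicity = 3, geometric multiplicity = 2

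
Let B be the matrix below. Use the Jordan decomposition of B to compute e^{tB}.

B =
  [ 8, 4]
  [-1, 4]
e^{tB} =
  [2*t*exp(6*t) + exp(6*t), 4*t*exp(6*t)]
  [-t*exp(6*t), -2*t*exp(6*t) + exp(6*t)]

Strategy: write B = P · J · P⁻¹ where J is a Jordan canonical form, so e^{tB} = P · e^{tJ} · P⁻¹, and e^{tJ} can be computed block-by-block.

B has Jordan form
J =
  [6, 1]
  [0, 6]
(up to reordering of blocks).

Per-block formulas:
  For a 2×2 Jordan block J_2(6): exp(t · J_2(6)) = e^(6t)·(I + t·N), where N is the 2×2 nilpotent shift.

After assembling e^{tJ} and conjugating by P, we get:

e^{tB} =
  [2*t*exp(6*t) + exp(6*t), 4*t*exp(6*t)]
  [-t*exp(6*t), -2*t*exp(6*t) + exp(6*t)]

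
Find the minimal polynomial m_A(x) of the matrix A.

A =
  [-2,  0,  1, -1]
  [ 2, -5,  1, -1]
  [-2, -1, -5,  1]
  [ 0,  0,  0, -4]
x^3 + 12*x^2 + 48*x + 64

The characteristic polynomial is χ_A(x) = (x + 4)^4, so the eigenvalues are known. The minimal polynomial is
  m_A(x) = Π_λ (x − λ)^{k_λ}
where k_λ is the size of the *largest* Jordan block for λ (equivalently, the smallest k with (A − λI)^k v = 0 for every generalised eigenvector v of λ).

  λ = -4: largest Jordan block has size 3, contributing (x + 4)^3

So m_A(x) = (x + 4)^3 = x^3 + 12*x^2 + 48*x + 64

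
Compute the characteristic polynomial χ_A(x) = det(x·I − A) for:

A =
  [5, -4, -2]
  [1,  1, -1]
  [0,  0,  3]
x^3 - 9*x^2 + 27*x - 27

Expanding det(x·I − A) (e.g. by cofactor expansion or by noting that A is similar to its Jordan form J, which has the same characteristic polynomial as A) gives
  χ_A(x) = x^3 - 9*x^2 + 27*x - 27
which factors as (x - 3)^3. The eigenvalues (with algebraic multiplicities) are λ = 3 with multiplicity 3.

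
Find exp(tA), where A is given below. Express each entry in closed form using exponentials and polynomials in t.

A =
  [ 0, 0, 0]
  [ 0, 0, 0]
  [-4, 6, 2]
e^{tA} =
  [1, 0, 0]
  [0, 1, 0]
  [2 - 2*exp(2*t), 3*exp(2*t) - 3, exp(2*t)]

Strategy: write A = P · J · P⁻¹ where J is a Jordan canonical form, so e^{tA} = P · e^{tJ} · P⁻¹, and e^{tJ} can be computed block-by-block.

A has Jordan form
J =
  [0, 0, 0]
  [0, 0, 0]
  [0, 0, 2]
(up to reordering of blocks).

Per-block formulas:
  For a 1×1 block at λ = 0: exp(t · [0]) = [e^(0t)].
  For a 1×1 block at λ = 2: exp(t · [2]) = [e^(2t)].

After assembling e^{tJ} and conjugating by P, we get:

e^{tA} =
  [1, 0, 0]
  [0, 1, 0]
  [2 - 2*exp(2*t), 3*exp(2*t) - 3, exp(2*t)]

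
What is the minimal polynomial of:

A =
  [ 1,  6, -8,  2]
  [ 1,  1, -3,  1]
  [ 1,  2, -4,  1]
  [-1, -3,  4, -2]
x^3 + 3*x^2 + 3*x + 1

The characteristic polynomial is χ_A(x) = (x + 1)^4, so the eigenvalues are known. The minimal polynomial is
  m_A(x) = Π_λ (x − λ)^{k_λ}
where k_λ is the size of the *largest* Jordan block for λ (equivalently, the smallest k with (A − λI)^k v = 0 for every generalised eigenvector v of λ).

  λ = -1: largest Jordan block has size 3, contributing (x + 1)^3

So m_A(x) = (x + 1)^3 = x^3 + 3*x^2 + 3*x + 1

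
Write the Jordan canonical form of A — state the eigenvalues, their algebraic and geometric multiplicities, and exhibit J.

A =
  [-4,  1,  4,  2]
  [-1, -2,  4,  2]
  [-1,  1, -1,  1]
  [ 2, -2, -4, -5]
J_2(-3) ⊕ J_2(-3)

The characteristic polynomial is
  det(x·I − A) = x^4 + 12*x^3 + 54*x^2 + 108*x + 81 = (x + 3)^4

Eigenvalues and multiplicities (the geometric multiplicity of λ is n − rank(A − λI), which equals the number of Jordan blocks for λ):
  λ = -3: algebraic multiplicity = 4, geometric multiplicity = 2

Determining the block sizes for each eigenvalue:
  λ = -3: with am = 4 and gm = 2, the partition is not yet determined (e.g. several partitions of 4 into 2 parts exist). Let N = A − (-3)·I. Computing rank(N^1) = 2, rank(N^2) = 0; the number of blocks of size ≥ j is rank(N^{j−1}) − rank(N^j), giving [2, 2]. So we have 2 block(s) of size 2 → block sizes [2, 2]

Assembling the blocks gives a Jordan form
J =
  [-3,  1,  0,  0]
  [ 0, -3,  0,  0]
  [ 0,  0, -3,  1]
  [ 0,  0,  0, -3]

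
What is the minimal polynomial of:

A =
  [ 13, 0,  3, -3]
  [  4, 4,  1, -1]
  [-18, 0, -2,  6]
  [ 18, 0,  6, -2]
x^3 - 9*x^2 + 24*x - 16

The characteristic polynomial is χ_A(x) = (x - 4)^3*(x - 1), so the eigenvalues are known. The minimal polynomial is
  m_A(x) = Π_λ (x − λ)^{k_λ}
where k_λ is the size of the *largest* Jordan block for λ (equivalently, the smallest k with (A − λI)^k v = 0 for every generalised eigenvector v of λ).

  λ = 1: largest Jordan block has size 1, contributing (x − 1)
  λ = 4: largest Jordan block has size 2, contributing (x − 4)^2

So m_A(x) = (x - 4)^2*(x - 1) = x^3 - 9*x^2 + 24*x - 16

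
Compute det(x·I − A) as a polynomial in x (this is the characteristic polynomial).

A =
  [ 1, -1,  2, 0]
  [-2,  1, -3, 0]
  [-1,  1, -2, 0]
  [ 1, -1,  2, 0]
x^4

Expanding det(x·I − A) (e.g. by cofactor expansion or by noting that A is similar to its Jordan form J, which has the same characteristic polynomial as A) gives
  χ_A(x) = x^4
which factors as x^4. The eigenvalues (with algebraic multiplicities) are λ = 0 with multiplicity 4.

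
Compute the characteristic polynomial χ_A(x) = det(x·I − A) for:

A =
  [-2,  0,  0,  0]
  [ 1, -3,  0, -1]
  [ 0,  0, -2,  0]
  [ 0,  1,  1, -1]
x^4 + 8*x^3 + 24*x^2 + 32*x + 16

Expanding det(x·I − A) (e.g. by cofactor expansion or by noting that A is similar to its Jordan form J, which has the same characteristic polynomial as A) gives
  χ_A(x) = x^4 + 8*x^3 + 24*x^2 + 32*x + 16
which factors as (x + 2)^4. The eigenvalues (with algebraic multiplicities) are λ = -2 with multiplicity 4.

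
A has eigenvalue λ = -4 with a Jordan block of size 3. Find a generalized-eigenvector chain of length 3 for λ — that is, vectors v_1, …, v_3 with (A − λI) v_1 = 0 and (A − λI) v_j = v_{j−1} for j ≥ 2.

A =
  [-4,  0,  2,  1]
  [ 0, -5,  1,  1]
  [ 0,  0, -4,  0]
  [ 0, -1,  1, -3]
A Jordan chain for λ = -4 of length 3:
v_1 = (-1, 0, 0, 0)ᵀ
v_2 = (0, -1, 0, -1)ᵀ
v_3 = (0, 1, 0, 0)ᵀ

Let N = A − (-4)·I. We want v_3 with N^3 v_3 = 0 but N^2 v_3 ≠ 0; then v_{j-1} := N · v_j for j = 3, …, 2.

Pick v_3 = (0, 1, 0, 0)ᵀ.
Then v_2 = N · v_3 = (0, -1, 0, -1)ᵀ.
Then v_1 = N · v_2 = (-1, 0, 0, 0)ᵀ.

Sanity check: (A − (-4)·I) v_1 = (0, 0, 0, 0)ᵀ = 0. ✓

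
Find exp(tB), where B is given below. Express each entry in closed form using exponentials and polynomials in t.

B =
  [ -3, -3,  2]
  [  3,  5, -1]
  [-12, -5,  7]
e^{tB} =
  [3*t^2*exp(3*t)/2 - 6*t*exp(3*t) + exp(3*t), t^2*exp(3*t) - 3*t*exp(3*t), -t^2*exp(3*t)/2 + 2*t*exp(3*t)]
  [3*t*exp(3*t), 2*t*exp(3*t) + exp(3*t), -t*exp(3*t)]
  [9*t^2*exp(3*t)/2 - 12*t*exp(3*t), 3*t^2*exp(3*t) - 5*t*exp(3*t), -3*t^2*exp(3*t)/2 + 4*t*exp(3*t) + exp(3*t)]

Strategy: write B = P · J · P⁻¹ where J is a Jordan canonical form, so e^{tB} = P · e^{tJ} · P⁻¹, and e^{tJ} can be computed block-by-block.

B has Jordan form
J =
  [3, 1, 0]
  [0, 3, 1]
  [0, 0, 3]
(up to reordering of blocks).

Per-block formulas:
  For a 3×3 Jordan block J_3(3): exp(t · J_3(3)) = e^(3t)·(I + t·N + (t^2/2)·N^2), where N is the 3×3 nilpotent shift.

After assembling e^{tJ} and conjugating by P, we get:

e^{tB} =
  [3*t^2*exp(3*t)/2 - 6*t*exp(3*t) + exp(3*t), t^2*exp(3*t) - 3*t*exp(3*t), -t^2*exp(3*t)/2 + 2*t*exp(3*t)]
  [3*t*exp(3*t), 2*t*exp(3*t) + exp(3*t), -t*exp(3*t)]
  [9*t^2*exp(3*t)/2 - 12*t*exp(3*t), 3*t^2*exp(3*t) - 5*t*exp(3*t), -3*t^2*exp(3*t)/2 + 4*t*exp(3*t) + exp(3*t)]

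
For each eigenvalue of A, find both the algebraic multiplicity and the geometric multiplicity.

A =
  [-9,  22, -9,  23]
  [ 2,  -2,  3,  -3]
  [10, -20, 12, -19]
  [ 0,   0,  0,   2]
λ = -3: alg = 1, geom = 1; λ = 2: alg = 3, geom = 1

Step 1 — factor the characteristic polynomial to read off the algebraic multiplicities:
  χ_A(x) = (x - 2)^3*(x + 3)

Step 2 — compute geometric multiplicities via the rank-nullity identity g(λ) = n − rank(A − λI):
  rank(A − (-3)·I) = 3, so dim ker(A − (-3)·I) = n − 3 = 1
  rank(A − (2)·I) = 3, so dim ker(A − (2)·I) = n − 3 = 1

Summary:
  λ = -3: algebraic multiplicity = 1, geometric multiplicity = 1
  λ = 2: algebraic multiplicity = 3, geometric multiplicity = 1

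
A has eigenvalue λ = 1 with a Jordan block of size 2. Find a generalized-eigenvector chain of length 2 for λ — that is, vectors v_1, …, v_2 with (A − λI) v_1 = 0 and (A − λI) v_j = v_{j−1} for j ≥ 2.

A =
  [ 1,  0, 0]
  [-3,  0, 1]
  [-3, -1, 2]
A Jordan chain for λ = 1 of length 2:
v_1 = (0, -3, -3)ᵀ
v_2 = (1, 0, 0)ᵀ

Let N = A − (1)·I. We want v_2 with N^2 v_2 = 0 but N^1 v_2 ≠ 0; then v_{j-1} := N · v_j for j = 2, …, 2.

Pick v_2 = (1, 0, 0)ᵀ.
Then v_1 = N · v_2 = (0, -3, -3)ᵀ.

Sanity check: (A − (1)·I) v_1 = (0, 0, 0)ᵀ = 0. ✓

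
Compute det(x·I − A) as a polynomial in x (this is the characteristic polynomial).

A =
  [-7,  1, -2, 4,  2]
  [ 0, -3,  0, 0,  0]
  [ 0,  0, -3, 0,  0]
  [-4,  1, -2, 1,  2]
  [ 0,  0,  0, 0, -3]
x^5 + 15*x^4 + 90*x^3 + 270*x^2 + 405*x + 243

Expanding det(x·I − A) (e.g. by cofactor expansion or by noting that A is similar to its Jordan form J, which has the same characteristic polynomial as A) gives
  χ_A(x) = x^5 + 15*x^4 + 90*x^3 + 270*x^2 + 405*x + 243
which factors as (x + 3)^5. The eigenvalues (with algebraic multiplicities) are λ = -3 with multiplicity 5.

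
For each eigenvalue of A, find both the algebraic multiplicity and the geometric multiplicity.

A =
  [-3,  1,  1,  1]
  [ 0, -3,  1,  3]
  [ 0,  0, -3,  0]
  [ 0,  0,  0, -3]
λ = -3: alg = 4, geom = 2

Step 1 — factor the characteristic polynomial to read off the algebraic multiplicities:
  χ_A(x) = (x + 3)^4

Step 2 — compute geometric multiplicities via the rank-nullity identity g(λ) = n − rank(A − λI):
  rank(A − (-3)·I) = 2, so dim ker(A − (-3)·I) = n − 2 = 2

Summary:
  λ = -3: algebraic multiplicity = 4, geometric multiplicity = 2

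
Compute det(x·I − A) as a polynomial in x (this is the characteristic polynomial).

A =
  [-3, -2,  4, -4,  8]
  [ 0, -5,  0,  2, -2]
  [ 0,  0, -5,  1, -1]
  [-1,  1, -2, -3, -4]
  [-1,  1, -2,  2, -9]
x^5 + 25*x^4 + 250*x^3 + 1250*x^2 + 3125*x + 3125

Expanding det(x·I − A) (e.g. by cofactor expansion or by noting that A is similar to its Jordan form J, which has the same characteristic polynomial as A) gives
  χ_A(x) = x^5 + 25*x^4 + 250*x^3 + 1250*x^2 + 3125*x + 3125
which factors as (x + 5)^5. The eigenvalues (with algebraic multiplicities) are λ = -5 with multiplicity 5.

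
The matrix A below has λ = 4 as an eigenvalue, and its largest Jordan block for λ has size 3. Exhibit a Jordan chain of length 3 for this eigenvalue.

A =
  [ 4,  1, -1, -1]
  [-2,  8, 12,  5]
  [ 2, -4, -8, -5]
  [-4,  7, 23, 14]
A Jordan chain for λ = 4 of length 3:
v_1 = (1, 1, -1, 2)ᵀ
v_2 = (1, 4, -4, 7)ᵀ
v_3 = (0, 1, 0, 0)ᵀ

Let N = A − (4)·I. We want v_3 with N^3 v_3 = 0 but N^2 v_3 ≠ 0; then v_{j-1} := N · v_j for j = 3, …, 2.

Pick v_3 = (0, 1, 0, 0)ᵀ.
Then v_2 = N · v_3 = (1, 4, -4, 7)ᵀ.
Then v_1 = N · v_2 = (1, 1, -1, 2)ᵀ.

Sanity check: (A − (4)·I) v_1 = (0, 0, 0, 0)ᵀ = 0. ✓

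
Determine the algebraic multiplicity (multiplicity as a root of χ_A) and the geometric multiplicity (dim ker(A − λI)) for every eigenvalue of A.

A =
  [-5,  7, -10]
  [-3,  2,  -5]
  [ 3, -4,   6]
λ = 1: alg = 3, geom = 1

Step 1 — factor the characteristic polynomial to read off the algebraic multiplicities:
  χ_A(x) = (x - 1)^3

Step 2 — compute geometric multiplicities via the rank-nullity identity g(λ) = n − rank(A − λI):
  rank(A − (1)·I) = 2, so dim ker(A − (1)·I) = n − 2 = 1

Summary:
  λ = 1: algebraic multiplicity = 3, geometric multiplicity = 1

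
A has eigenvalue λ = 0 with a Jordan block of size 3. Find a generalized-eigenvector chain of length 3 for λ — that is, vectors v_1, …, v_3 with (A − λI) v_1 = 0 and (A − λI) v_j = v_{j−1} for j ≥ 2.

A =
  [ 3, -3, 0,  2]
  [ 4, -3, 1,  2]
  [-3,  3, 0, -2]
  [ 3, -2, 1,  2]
A Jordan chain for λ = 0 of length 3:
v_1 = (-1, -1, 1, 0)ᵀ
v_2 = (0, 1, 0, 1)ᵀ
v_3 = (1, 1, 0, 0)ᵀ

Let N = A − (0)·I. We want v_3 with N^3 v_3 = 0 but N^2 v_3 ≠ 0; then v_{j-1} := N · v_j for j = 3, …, 2.

Pick v_3 = (1, 1, 0, 0)ᵀ.
Then v_2 = N · v_3 = (0, 1, 0, 1)ᵀ.
Then v_1 = N · v_2 = (-1, -1, 1, 0)ᵀ.

Sanity check: (A − (0)·I) v_1 = (0, 0, 0, 0)ᵀ = 0. ✓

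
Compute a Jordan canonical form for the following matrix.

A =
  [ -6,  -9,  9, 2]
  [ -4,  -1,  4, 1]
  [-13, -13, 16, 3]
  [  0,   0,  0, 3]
J_2(3) ⊕ J_2(3)

The characteristic polynomial is
  det(x·I − A) = x^4 - 12*x^3 + 54*x^2 - 108*x + 81 = (x - 3)^4

Eigenvalues and multiplicities (the geometric multiplicity of λ is n − rank(A − λI), which equals the number of Jordan blocks for λ):
  λ = 3: algebraic multiplicity = 4, geometric multiplicity = 2

Determining the block sizes for each eigenvalue:
  λ = 3: with am = 4 and gm = 2, the partition is not yet determined (e.g. several partitions of 4 into 2 parts exist). Let N = A − (3)·I. Computing rank(N^1) = 2, rank(N^2) = 0; the number of blocks of size ≥ j is rank(N^{j−1}) − rank(N^j), giving [2, 2]. So we have 2 block(s) of size 2 → block sizes [2, 2]

Assembling the blocks gives a Jordan form
J =
  [3, 1, 0, 0]
  [0, 3, 0, 0]
  [0, 0, 3, 1]
  [0, 0, 0, 3]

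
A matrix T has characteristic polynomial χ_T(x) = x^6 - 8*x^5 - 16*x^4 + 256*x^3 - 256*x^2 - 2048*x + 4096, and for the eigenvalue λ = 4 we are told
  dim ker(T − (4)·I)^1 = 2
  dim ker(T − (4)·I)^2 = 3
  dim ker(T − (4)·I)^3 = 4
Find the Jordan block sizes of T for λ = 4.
Block sizes for λ = 4: [3, 1]

From the dimensions of kernels of powers, the number of Jordan blocks of size at least j is d_j − d_{j−1} where d_j = dim ker(N^j) (with d_0 = 0). Computing the differences gives [2, 1, 1].
The number of blocks of size exactly k is (#blocks of size ≥ k) − (#blocks of size ≥ k + 1), so the partition is: 1 block(s) of size 1, 1 block(s) of size 3.
In nonincreasing order the block sizes are [3, 1].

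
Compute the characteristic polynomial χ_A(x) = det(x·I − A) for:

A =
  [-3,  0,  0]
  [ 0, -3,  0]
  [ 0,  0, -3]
x^3 + 9*x^2 + 27*x + 27

Expanding det(x·I − A) (e.g. by cofactor expansion or by noting that A is similar to its Jordan form J, which has the same characteristic polynomial as A) gives
  χ_A(x) = x^3 + 9*x^2 + 27*x + 27
which factors as (x + 3)^3. The eigenvalues (with algebraic multiplicities) are λ = -3 with multiplicity 3.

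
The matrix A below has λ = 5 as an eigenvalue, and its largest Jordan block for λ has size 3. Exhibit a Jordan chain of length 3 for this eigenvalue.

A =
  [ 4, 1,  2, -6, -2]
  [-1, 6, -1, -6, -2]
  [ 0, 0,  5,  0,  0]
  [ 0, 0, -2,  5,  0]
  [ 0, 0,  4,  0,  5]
A Jordan chain for λ = 5 of length 3:
v_1 = (1, 1, 0, 0, 0)ᵀ
v_2 = (2, -1, 0, -2, 4)ᵀ
v_3 = (0, 0, 1, 0, 0)ᵀ

Let N = A − (5)·I. We want v_3 with N^3 v_3 = 0 but N^2 v_3 ≠ 0; then v_{j-1} := N · v_j for j = 3, …, 2.

Pick v_3 = (0, 0, 1, 0, 0)ᵀ.
Then v_2 = N · v_3 = (2, -1, 0, -2, 4)ᵀ.
Then v_1 = N · v_2 = (1, 1, 0, 0, 0)ᵀ.

Sanity check: (A − (5)·I) v_1 = (0, 0, 0, 0, 0)ᵀ = 0. ✓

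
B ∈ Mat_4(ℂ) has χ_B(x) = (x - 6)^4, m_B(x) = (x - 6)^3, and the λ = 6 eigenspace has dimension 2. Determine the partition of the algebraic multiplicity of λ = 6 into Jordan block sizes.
Block sizes for λ = 6: [3, 1]

Step 1 — from the characteristic polynomial, algebraic multiplicity of λ = 6 is 4. From dim ker(B − (6)·I) = 2, there are exactly 2 Jordan blocks for λ = 6.
Step 2 — from the minimal polynomial, the factor (x − 6)^3 tells us the largest block for λ = 6 has size 3.
Step 3 — with total size 4, 2 blocks, and largest block 3, the block sizes (in nonincreasing order) are [3, 1].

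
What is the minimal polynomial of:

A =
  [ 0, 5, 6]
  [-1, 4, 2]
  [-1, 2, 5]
x^3 - 9*x^2 + 27*x - 27

The characteristic polynomial is χ_A(x) = (x - 3)^3, so the eigenvalues are known. The minimal polynomial is
  m_A(x) = Π_λ (x − λ)^{k_λ}
where k_λ is the size of the *largest* Jordan block for λ (equivalently, the smallest k with (A − λI)^k v = 0 for every generalised eigenvector v of λ).

  λ = 3: largest Jordan block has size 3, contributing (x − 3)^3

So m_A(x) = (x - 3)^3 = x^3 - 9*x^2 + 27*x - 27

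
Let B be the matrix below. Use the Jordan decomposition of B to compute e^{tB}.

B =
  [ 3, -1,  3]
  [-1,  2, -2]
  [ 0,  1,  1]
e^{tB} =
  [t^2*exp(2*t) + t*exp(2*t) + exp(2*t), t^2*exp(2*t) - t*exp(2*t), t^2*exp(2*t) + 3*t*exp(2*t)]
  [-t^2*exp(2*t)/2 - t*exp(2*t), -t^2*exp(2*t)/2 + exp(2*t), -t^2*exp(2*t)/2 - 2*t*exp(2*t)]
  [-t^2*exp(2*t)/2, -t^2*exp(2*t)/2 + t*exp(2*t), -t^2*exp(2*t)/2 - t*exp(2*t) + exp(2*t)]

Strategy: write B = P · J · P⁻¹ where J is a Jordan canonical form, so e^{tB} = P · e^{tJ} · P⁻¹, and e^{tJ} can be computed block-by-block.

B has Jordan form
J =
  [2, 1, 0]
  [0, 2, 1]
  [0, 0, 2]
(up to reordering of blocks).

Per-block formulas:
  For a 3×3 Jordan block J_3(2): exp(t · J_3(2)) = e^(2t)·(I + t·N + (t^2/2)·N^2), where N is the 3×3 nilpotent shift.

After assembling e^{tJ} and conjugating by P, we get:

e^{tB} =
  [t^2*exp(2*t) + t*exp(2*t) + exp(2*t), t^2*exp(2*t) - t*exp(2*t), t^2*exp(2*t) + 3*t*exp(2*t)]
  [-t^2*exp(2*t)/2 - t*exp(2*t), -t^2*exp(2*t)/2 + exp(2*t), -t^2*exp(2*t)/2 - 2*t*exp(2*t)]
  [-t^2*exp(2*t)/2, -t^2*exp(2*t)/2 + t*exp(2*t), -t^2*exp(2*t)/2 - t*exp(2*t) + exp(2*t)]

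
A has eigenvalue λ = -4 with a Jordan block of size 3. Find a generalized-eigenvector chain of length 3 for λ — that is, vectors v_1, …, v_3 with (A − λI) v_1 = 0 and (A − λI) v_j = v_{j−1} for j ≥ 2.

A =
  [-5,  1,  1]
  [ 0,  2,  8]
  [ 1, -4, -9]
A Jordan chain for λ = -4 of length 3:
v_1 = (2, 8, -6)ᵀ
v_2 = (-1, 0, 1)ᵀ
v_3 = (1, 0, 0)ᵀ

Let N = A − (-4)·I. We want v_3 with N^3 v_3 = 0 but N^2 v_3 ≠ 0; then v_{j-1} := N · v_j for j = 3, …, 2.

Pick v_3 = (1, 0, 0)ᵀ.
Then v_2 = N · v_3 = (-1, 0, 1)ᵀ.
Then v_1 = N · v_2 = (2, 8, -6)ᵀ.

Sanity check: (A − (-4)·I) v_1 = (0, 0, 0)ᵀ = 0. ✓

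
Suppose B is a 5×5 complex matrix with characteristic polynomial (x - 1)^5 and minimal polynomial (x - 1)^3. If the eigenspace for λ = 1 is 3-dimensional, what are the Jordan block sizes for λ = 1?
Block sizes for λ = 1: [3, 1, 1]

Step 1 — from the characteristic polynomial, algebraic multiplicity of λ = 1 is 5. From dim ker(B − (1)·I) = 3, there are exactly 3 Jordan blocks for λ = 1.
Step 2 — from the minimal polynomial, the factor (x − 1)^3 tells us the largest block for λ = 1 has size 3.
Step 3 — with total size 5, 3 blocks, and largest block 3, the block sizes (in nonincreasing order) are [3, 1, 1].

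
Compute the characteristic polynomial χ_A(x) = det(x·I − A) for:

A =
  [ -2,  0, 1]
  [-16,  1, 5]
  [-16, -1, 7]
x^3 - 6*x^2 + 12*x - 8

Expanding det(x·I − A) (e.g. by cofactor expansion or by noting that A is similar to its Jordan form J, which has the same characteristic polynomial as A) gives
  χ_A(x) = x^3 - 6*x^2 + 12*x - 8
which factors as (x - 2)^3. The eigenvalues (with algebraic multiplicities) are λ = 2 with multiplicity 3.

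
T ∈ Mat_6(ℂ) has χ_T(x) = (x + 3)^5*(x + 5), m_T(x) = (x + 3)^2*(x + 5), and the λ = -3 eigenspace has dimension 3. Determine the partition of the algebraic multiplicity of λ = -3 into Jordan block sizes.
Block sizes for λ = -3: [2, 2, 1]

Step 1 — from the characteristic polynomial, algebraic multiplicity of λ = -3 is 5. From dim ker(T − (-3)·I) = 3, there are exactly 3 Jordan blocks for λ = -3.
Step 2 — from the minimal polynomial, the factor (x + 3)^2 tells us the largest block for λ = -3 has size 2.
Step 3 — with total size 5, 3 blocks, and largest block 2, the block sizes (in nonincreasing order) are [2, 2, 1].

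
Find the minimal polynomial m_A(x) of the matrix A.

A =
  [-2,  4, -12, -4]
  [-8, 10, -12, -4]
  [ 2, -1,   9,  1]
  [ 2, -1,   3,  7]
x^2 - 12*x + 36

The characteristic polynomial is χ_A(x) = (x - 6)^4, so the eigenvalues are known. The minimal polynomial is
  m_A(x) = Π_λ (x − λ)^{k_λ}
where k_λ is the size of the *largest* Jordan block for λ (equivalently, the smallest k with (A − λI)^k v = 0 for every generalised eigenvector v of λ).

  λ = 6: largest Jordan block has size 2, contributing (x − 6)^2

So m_A(x) = (x - 6)^2 = x^2 - 12*x + 36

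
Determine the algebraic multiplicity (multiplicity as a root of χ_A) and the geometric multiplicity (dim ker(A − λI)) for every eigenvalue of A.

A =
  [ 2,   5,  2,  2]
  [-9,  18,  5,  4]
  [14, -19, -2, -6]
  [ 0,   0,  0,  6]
λ = 6: alg = 4, geom = 2

Step 1 — factor the characteristic polynomial to read off the algebraic multiplicities:
  χ_A(x) = (x - 6)^4

Step 2 — compute geometric multiplicities via the rank-nullity identity g(λ) = n − rank(A − λI):
  rank(A − (6)·I) = 2, so dim ker(A − (6)·I) = n − 2 = 2

Summary:
  λ = 6: algebraic multiplicity = 4, geometric multiplicity = 2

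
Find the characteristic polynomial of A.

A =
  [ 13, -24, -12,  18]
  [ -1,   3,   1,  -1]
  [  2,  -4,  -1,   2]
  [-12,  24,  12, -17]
x^4 + 2*x^3 - 12*x^2 + 14*x - 5

Expanding det(x·I − A) (e.g. by cofactor expansion or by noting that A is similar to its Jordan form J, which has the same characteristic polynomial as A) gives
  χ_A(x) = x^4 + 2*x^3 - 12*x^2 + 14*x - 5
which factors as (x - 1)^3*(x + 5). The eigenvalues (with algebraic multiplicities) are λ = -5 with multiplicity 1, λ = 1 with multiplicity 3.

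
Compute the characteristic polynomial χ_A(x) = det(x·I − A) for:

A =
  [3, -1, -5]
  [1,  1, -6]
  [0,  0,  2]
x^3 - 6*x^2 + 12*x - 8

Expanding det(x·I − A) (e.g. by cofactor expansion or by noting that A is similar to its Jordan form J, which has the same characteristic polynomial as A) gives
  χ_A(x) = x^3 - 6*x^2 + 12*x - 8
which factors as (x - 2)^3. The eigenvalues (with algebraic multiplicities) are λ = 2 with multiplicity 3.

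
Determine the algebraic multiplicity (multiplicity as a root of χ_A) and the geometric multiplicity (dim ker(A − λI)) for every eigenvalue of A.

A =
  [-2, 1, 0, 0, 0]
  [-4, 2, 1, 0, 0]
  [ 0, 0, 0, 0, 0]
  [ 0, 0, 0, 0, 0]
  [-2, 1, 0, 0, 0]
λ = 0: alg = 5, geom = 3

Step 1 — factor the characteristic polynomial to read off the algebraic multiplicities:
  χ_A(x) = x^5

Step 2 — compute geometric multiplicities via the rank-nullity identity g(λ) = n − rank(A − λI):
  rank(A − (0)·I) = 2, so dim ker(A − (0)·I) = n − 2 = 3

Summary:
  λ = 0: algebraic multiplicity = 5, geometric multiplicity = 3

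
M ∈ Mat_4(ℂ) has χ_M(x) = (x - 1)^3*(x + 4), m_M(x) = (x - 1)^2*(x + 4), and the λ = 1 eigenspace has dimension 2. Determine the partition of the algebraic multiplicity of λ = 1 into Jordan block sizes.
Block sizes for λ = 1: [2, 1]

Step 1 — from the characteristic polynomial, algebraic multiplicity of λ = 1 is 3. From dim ker(M − (1)·I) = 2, there are exactly 2 Jordan blocks for λ = 1.
Step 2 — from the minimal polynomial, the factor (x − 1)^2 tells us the largest block for λ = 1 has size 2.
Step 3 — with total size 3, 2 blocks, and largest block 2, the block sizes (in nonincreasing order) are [2, 1].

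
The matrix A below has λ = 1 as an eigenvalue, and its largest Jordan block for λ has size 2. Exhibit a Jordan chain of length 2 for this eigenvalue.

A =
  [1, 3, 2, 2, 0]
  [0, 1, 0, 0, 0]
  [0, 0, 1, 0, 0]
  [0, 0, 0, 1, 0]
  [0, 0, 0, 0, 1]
A Jordan chain for λ = 1 of length 2:
v_1 = (3, 0, 0, 0, 0)ᵀ
v_2 = (0, 1, 0, 0, 0)ᵀ

Let N = A − (1)·I. We want v_2 with N^2 v_2 = 0 but N^1 v_2 ≠ 0; then v_{j-1} := N · v_j for j = 2, …, 2.

Pick v_2 = (0, 1, 0, 0, 0)ᵀ.
Then v_1 = N · v_2 = (3, 0, 0, 0, 0)ᵀ.

Sanity check: (A − (1)·I) v_1 = (0, 0, 0, 0, 0)ᵀ = 0. ✓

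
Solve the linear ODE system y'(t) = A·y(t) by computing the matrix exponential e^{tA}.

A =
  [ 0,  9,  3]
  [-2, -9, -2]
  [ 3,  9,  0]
e^{tA} =
  [3*t*exp(-3*t) + exp(-3*t), 9*t*exp(-3*t), 3*t*exp(-3*t)]
  [-2*t*exp(-3*t), -6*t*exp(-3*t) + exp(-3*t), -2*t*exp(-3*t)]
  [3*t*exp(-3*t), 9*t*exp(-3*t), 3*t*exp(-3*t) + exp(-3*t)]

Strategy: write A = P · J · P⁻¹ where J is a Jordan canonical form, so e^{tA} = P · e^{tJ} · P⁻¹, and e^{tJ} can be computed block-by-block.

A has Jordan form
J =
  [-3,  1,  0]
  [ 0, -3,  0]
  [ 0,  0, -3]
(up to reordering of blocks).

Per-block formulas:
  For a 1×1 block at λ = -3: exp(t · [-3]) = [e^(-3t)].
  For a 2×2 Jordan block J_2(-3): exp(t · J_2(-3)) = e^(-3t)·(I + t·N), where N is the 2×2 nilpotent shift.

After assembling e^{tJ} and conjugating by P, we get:

e^{tA} =
  [3*t*exp(-3*t) + exp(-3*t), 9*t*exp(-3*t), 3*t*exp(-3*t)]
  [-2*t*exp(-3*t), -6*t*exp(-3*t) + exp(-3*t), -2*t*exp(-3*t)]
  [3*t*exp(-3*t), 9*t*exp(-3*t), 3*t*exp(-3*t) + exp(-3*t)]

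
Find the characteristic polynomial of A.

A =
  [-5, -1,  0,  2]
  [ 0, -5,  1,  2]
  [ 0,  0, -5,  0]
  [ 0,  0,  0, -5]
x^4 + 20*x^3 + 150*x^2 + 500*x + 625

Expanding det(x·I − A) (e.g. by cofactor expansion or by noting that A is similar to its Jordan form J, which has the same characteristic polynomial as A) gives
  χ_A(x) = x^4 + 20*x^3 + 150*x^2 + 500*x + 625
which factors as (x + 5)^4. The eigenvalues (with algebraic multiplicities) are λ = -5 with multiplicity 4.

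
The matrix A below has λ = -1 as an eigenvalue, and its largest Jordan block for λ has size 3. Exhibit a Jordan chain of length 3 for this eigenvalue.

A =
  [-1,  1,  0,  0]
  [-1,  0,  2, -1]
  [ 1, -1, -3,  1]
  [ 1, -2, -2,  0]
A Jordan chain for λ = -1 of length 3:
v_1 = (-1, 0, 0, 1)ᵀ
v_2 = (0, -1, 1, 1)ᵀ
v_3 = (1, 0, 0, 0)ᵀ

Let N = A − (-1)·I. We want v_3 with N^3 v_3 = 0 but N^2 v_3 ≠ 0; then v_{j-1} := N · v_j for j = 3, …, 2.

Pick v_3 = (1, 0, 0, 0)ᵀ.
Then v_2 = N · v_3 = (0, -1, 1, 1)ᵀ.
Then v_1 = N · v_2 = (-1, 0, 0, 1)ᵀ.

Sanity check: (A − (-1)·I) v_1 = (0, 0, 0, 0)ᵀ = 0. ✓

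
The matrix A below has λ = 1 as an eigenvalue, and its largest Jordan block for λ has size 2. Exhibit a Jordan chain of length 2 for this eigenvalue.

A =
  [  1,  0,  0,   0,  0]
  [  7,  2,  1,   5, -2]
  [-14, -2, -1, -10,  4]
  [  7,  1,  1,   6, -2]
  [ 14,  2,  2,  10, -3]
A Jordan chain for λ = 1 of length 2:
v_1 = (0, 7, -14, 7, 14)ᵀ
v_2 = (1, 0, 0, 0, 0)ᵀ

Let N = A − (1)·I. We want v_2 with N^2 v_2 = 0 but N^1 v_2 ≠ 0; then v_{j-1} := N · v_j for j = 2, …, 2.

Pick v_2 = (1, 0, 0, 0, 0)ᵀ.
Then v_1 = N · v_2 = (0, 7, -14, 7, 14)ᵀ.

Sanity check: (A − (1)·I) v_1 = (0, 0, 0, 0, 0)ᵀ = 0. ✓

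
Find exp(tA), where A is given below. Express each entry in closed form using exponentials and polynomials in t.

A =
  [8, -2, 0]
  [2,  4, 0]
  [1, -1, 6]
e^{tA} =
  [2*t*exp(6*t) + exp(6*t), -2*t*exp(6*t), 0]
  [2*t*exp(6*t), -2*t*exp(6*t) + exp(6*t), 0]
  [t*exp(6*t), -t*exp(6*t), exp(6*t)]

Strategy: write A = P · J · P⁻¹ where J is a Jordan canonical form, so e^{tA} = P · e^{tJ} · P⁻¹, and e^{tJ} can be computed block-by-block.

A has Jordan form
J =
  [6, 1, 0]
  [0, 6, 0]
  [0, 0, 6]
(up to reordering of blocks).

Per-block formulas:
  For a 2×2 Jordan block J_2(6): exp(t · J_2(6)) = e^(6t)·(I + t·N), where N is the 2×2 nilpotent shift.
  For a 1×1 block at λ = 6: exp(t · [6]) = [e^(6t)].

After assembling e^{tJ} and conjugating by P, we get:

e^{tA} =
  [2*t*exp(6*t) + exp(6*t), -2*t*exp(6*t), 0]
  [2*t*exp(6*t), -2*t*exp(6*t) + exp(6*t), 0]
  [t*exp(6*t), -t*exp(6*t), exp(6*t)]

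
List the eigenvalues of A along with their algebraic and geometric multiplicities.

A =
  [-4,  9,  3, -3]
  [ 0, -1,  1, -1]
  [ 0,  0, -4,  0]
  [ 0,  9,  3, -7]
λ = -4: alg = 4, geom = 3

Step 1 — factor the characteristic polynomial to read off the algebraic multiplicities:
  χ_A(x) = (x + 4)^4

Step 2 — compute geometric multiplicities via the rank-nullity identity g(λ) = n − rank(A − λI):
  rank(A − (-4)·I) = 1, so dim ker(A − (-4)·I) = n − 1 = 3

Summary:
  λ = -4: algebraic multiplicity = 4, geometric multiplicity = 3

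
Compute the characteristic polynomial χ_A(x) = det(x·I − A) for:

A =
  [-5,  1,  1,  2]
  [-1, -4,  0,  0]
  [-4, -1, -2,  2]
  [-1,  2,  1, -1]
x^4 + 12*x^3 + 54*x^2 + 108*x + 81

Expanding det(x·I − A) (e.g. by cofactor expansion or by noting that A is similar to its Jordan form J, which has the same characteristic polynomial as A) gives
  χ_A(x) = x^4 + 12*x^3 + 54*x^2 + 108*x + 81
which factors as (x + 3)^4. The eigenvalues (with algebraic multiplicities) are λ = -3 with multiplicity 4.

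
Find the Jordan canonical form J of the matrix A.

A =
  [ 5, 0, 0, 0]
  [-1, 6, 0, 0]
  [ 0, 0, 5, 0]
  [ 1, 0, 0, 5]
J_2(5) ⊕ J_1(5) ⊕ J_1(6)

The characteristic polynomial is
  det(x·I − A) = x^4 - 21*x^3 + 165*x^2 - 575*x + 750 = (x - 6)*(x - 5)^3

Eigenvalues and multiplicities (the geometric multiplicity of λ is n − rank(A − λI), which equals the number of Jordan blocks for λ):
  λ = 5: algebraic multiplicity = 3, geometric multiplicity = 2
  λ = 6: algebraic multiplicity = 1, geometric multiplicity = 1

Determining the block sizes for each eigenvalue:
  λ = 5: 2 blocks summing to 3 forces exactly one block of size 2 and the rest size 1 → block sizes [2, 1]
  λ = 6: one block (gm = 1), so the single block has size am = 1 → block sizes [1]

Assembling the blocks gives a Jordan form
J =
  [5, 1, 0, 0]
  [0, 5, 0, 0]
  [0, 0, 5, 0]
  [0, 0, 0, 6]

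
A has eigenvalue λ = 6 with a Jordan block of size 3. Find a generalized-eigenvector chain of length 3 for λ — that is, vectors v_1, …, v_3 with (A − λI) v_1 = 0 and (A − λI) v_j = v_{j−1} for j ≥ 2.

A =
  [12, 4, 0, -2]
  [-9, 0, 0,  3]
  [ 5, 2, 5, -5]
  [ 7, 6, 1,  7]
A Jordan chain for λ = 6 of length 3:
v_1 = (-14, 21, -28, 0)ᵀ
v_2 = (6, -9, 5, 7)ᵀ
v_3 = (1, 0, 0, 0)ᵀ

Let N = A − (6)·I. We want v_3 with N^3 v_3 = 0 but N^2 v_3 ≠ 0; then v_{j-1} := N · v_j for j = 3, …, 2.

Pick v_3 = (1, 0, 0, 0)ᵀ.
Then v_2 = N · v_3 = (6, -9, 5, 7)ᵀ.
Then v_1 = N · v_2 = (-14, 21, -28, 0)ᵀ.

Sanity check: (A − (6)·I) v_1 = (0, 0, 0, 0)ᵀ = 0. ✓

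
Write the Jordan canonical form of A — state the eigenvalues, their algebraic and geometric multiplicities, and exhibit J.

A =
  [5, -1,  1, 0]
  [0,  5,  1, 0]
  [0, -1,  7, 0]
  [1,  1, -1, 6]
J_1(5) ⊕ J_2(6) ⊕ J_1(6)

The characteristic polynomial is
  det(x·I − A) = x^4 - 23*x^3 + 198*x^2 - 756*x + 1080 = (x - 6)^3*(x - 5)

Eigenvalues and multiplicities (the geometric multiplicity of λ is n − rank(A − λI), which equals the number of Jordan blocks for λ):
  λ = 5: algebraic multiplicity = 1, geometric multiplicity = 1
  λ = 6: algebraic multiplicity = 3, geometric multiplicity = 2

Determining the block sizes for each eigenvalue:
  λ = 5: one block (gm = 1), so the single block has size am = 1 → block sizes [1]
  λ = 6: 2 blocks summing to 3 forces exactly one block of size 2 and the rest size 1 → block sizes [2, 1]

Assembling the blocks gives a Jordan form
J =
  [5, 0, 0, 0]
  [0, 6, 1, 0]
  [0, 0, 6, 0]
  [0, 0, 0, 6]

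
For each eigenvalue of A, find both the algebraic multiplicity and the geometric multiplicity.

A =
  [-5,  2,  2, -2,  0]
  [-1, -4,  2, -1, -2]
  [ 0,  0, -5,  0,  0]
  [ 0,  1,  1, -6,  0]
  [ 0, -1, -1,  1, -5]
λ = -5: alg = 5, geom = 3

Step 1 — factor the characteristic polynomial to read off the algebraic multiplicities:
  χ_A(x) = (x + 5)^5

Step 2 — compute geometric multiplicities via the rank-nullity identity g(λ) = n − rank(A − λI):
  rank(A − (-5)·I) = 2, so dim ker(A − (-5)·I) = n − 2 = 3

Summary:
  λ = -5: algebraic multiplicity = 5, geometric multiplicity = 3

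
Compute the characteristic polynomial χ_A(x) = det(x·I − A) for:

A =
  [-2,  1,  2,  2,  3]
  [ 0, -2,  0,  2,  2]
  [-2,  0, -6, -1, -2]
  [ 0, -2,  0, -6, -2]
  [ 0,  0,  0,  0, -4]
x^5 + 20*x^4 + 160*x^3 + 640*x^2 + 1280*x + 1024

Expanding det(x·I − A) (e.g. by cofactor expansion or by noting that A is similar to its Jordan form J, which has the same characteristic polynomial as A) gives
  χ_A(x) = x^5 + 20*x^4 + 160*x^3 + 640*x^2 + 1280*x + 1024
which factors as (x + 4)^5. The eigenvalues (with algebraic multiplicities) are λ = -4 with multiplicity 5.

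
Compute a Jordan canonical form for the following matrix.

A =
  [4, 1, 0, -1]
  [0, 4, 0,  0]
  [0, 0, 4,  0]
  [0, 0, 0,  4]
J_2(4) ⊕ J_1(4) ⊕ J_1(4)

The characteristic polynomial is
  det(x·I − A) = x^4 - 16*x^3 + 96*x^2 - 256*x + 256 = (x - 4)^4

Eigenvalues and multiplicities (the geometric multiplicity of λ is n − rank(A − λI), which equals the number of Jordan blocks for λ):
  λ = 4: algebraic multiplicity = 4, geometric multiplicity = 3

Determining the block sizes for each eigenvalue:
  λ = 4: 3 blocks summing to 4 forces exactly one block of size 2 and the rest size 1 → block sizes [2, 1, 1]

Assembling the blocks gives a Jordan form
J =
  [4, 1, 0, 0]
  [0, 4, 0, 0]
  [0, 0, 4, 0]
  [0, 0, 0, 4]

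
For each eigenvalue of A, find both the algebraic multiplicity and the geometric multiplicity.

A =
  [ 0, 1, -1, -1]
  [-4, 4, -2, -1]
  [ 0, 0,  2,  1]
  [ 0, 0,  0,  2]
λ = 2: alg = 4, geom = 2

Step 1 — factor the characteristic polynomial to read off the algebraic multiplicities:
  χ_A(x) = (x - 2)^4

Step 2 — compute geometric multiplicities via the rank-nullity identity g(λ) = n − rank(A − λI):
  rank(A − (2)·I) = 2, so dim ker(A − (2)·I) = n − 2 = 2

Summary:
  λ = 2: algebraic multiplicity = 4, geometric multiplicity = 2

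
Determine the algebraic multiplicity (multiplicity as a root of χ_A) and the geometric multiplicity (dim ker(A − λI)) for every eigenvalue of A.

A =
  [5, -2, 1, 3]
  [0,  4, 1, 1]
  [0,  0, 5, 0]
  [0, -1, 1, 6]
λ = 5: alg = 4, geom = 2

Step 1 — factor the characteristic polynomial to read off the algebraic multiplicities:
  χ_A(x) = (x - 5)^4

Step 2 — compute geometric multiplicities via the rank-nullity identity g(λ) = n − rank(A − λI):
  rank(A − (5)·I) = 2, so dim ker(A − (5)·I) = n − 2 = 2

Summary:
  λ = 5: algebraic multiplicity = 4, geometric multiplicity = 2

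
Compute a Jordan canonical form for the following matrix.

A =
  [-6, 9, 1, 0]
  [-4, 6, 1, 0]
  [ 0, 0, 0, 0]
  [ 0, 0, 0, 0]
J_3(0) ⊕ J_1(0)

The characteristic polynomial is
  det(x·I − A) = x^4

Eigenvalues and multiplicities (the geometric multiplicity of λ is n − rank(A − λI), which equals the number of Jordan blocks for λ):
  λ = 0: algebraic multiplicity = 4, geometric multiplicity = 2

Determining the block sizes for each eigenvalue:
  λ = 0: with am = 4 and gm = 2, the partition is not yet determined (e.g. several partitions of 4 into 2 parts exist). Let N = A − (0)·I. Computing rank(N^1) = 2, rank(N^2) = 1, rank(N^3) = 0; the number of blocks of size ≥ j is rank(N^{j−1}) − rank(N^j), giving [2, 1, 1]. So we have 1 block(s) of size 3, 1 block(s) of size 1 → block sizes [3, 1]

Assembling the blocks gives a Jordan form
J =
  [0, 1, 0, 0]
  [0, 0, 1, 0]
  [0, 0, 0, 0]
  [0, 0, 0, 0]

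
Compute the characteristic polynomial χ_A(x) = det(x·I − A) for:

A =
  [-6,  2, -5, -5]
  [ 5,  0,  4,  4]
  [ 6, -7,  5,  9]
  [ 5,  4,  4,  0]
x^4 + x^3 - 9*x^2 + 11*x - 4

Expanding det(x·I − A) (e.g. by cofactor expansion or by noting that A is similar to its Jordan form J, which has the same characteristic polynomial as A) gives
  χ_A(x) = x^4 + x^3 - 9*x^2 + 11*x - 4
which factors as (x - 1)^3*(x + 4). The eigenvalues (with algebraic multiplicities) are λ = -4 with multiplicity 1, λ = 1 with multiplicity 3.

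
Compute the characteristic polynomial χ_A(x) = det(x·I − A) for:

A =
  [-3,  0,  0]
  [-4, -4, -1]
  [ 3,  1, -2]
x^3 + 9*x^2 + 27*x + 27

Expanding det(x·I − A) (e.g. by cofactor expansion or by noting that A is similar to its Jordan form J, which has the same characteristic polynomial as A) gives
  χ_A(x) = x^3 + 9*x^2 + 27*x + 27
which factors as (x + 3)^3. The eigenvalues (with algebraic multiplicities) are λ = -3 with multiplicity 3.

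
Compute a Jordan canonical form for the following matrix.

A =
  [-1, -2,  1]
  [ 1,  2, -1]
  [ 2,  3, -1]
J_3(0)

The characteristic polynomial is
  det(x·I − A) = x^3

Eigenvalues and multiplicities (the geometric multiplicity of λ is n − rank(A − λI), which equals the number of Jordan blocks for λ):
  λ = 0: algebraic multiplicity = 3, geometric multiplicity = 1

Determining the block sizes for each eigenvalue:
  λ = 0: one block (gm = 1), so the single block has size am = 3 → block sizes [3]

Assembling the blocks gives a Jordan form
J =
  [0, 1, 0]
  [0, 0, 1]
  [0, 0, 0]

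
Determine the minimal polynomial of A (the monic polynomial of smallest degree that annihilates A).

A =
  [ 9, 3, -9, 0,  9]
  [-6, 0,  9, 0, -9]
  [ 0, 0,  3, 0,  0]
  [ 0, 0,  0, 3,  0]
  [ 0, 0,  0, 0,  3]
x^2 - 9*x + 18

The characteristic polynomial is χ_A(x) = (x - 6)*(x - 3)^4, so the eigenvalues are known. The minimal polynomial is
  m_A(x) = Π_λ (x − λ)^{k_λ}
where k_λ is the size of the *largest* Jordan block for λ (equivalently, the smallest k with (A − λI)^k v = 0 for every generalised eigenvector v of λ).

  λ = 3: largest Jordan block has size 1, contributing (x − 3)
  λ = 6: largest Jordan block has size 1, contributing (x − 6)

So m_A(x) = (x - 6)*(x - 3) = x^2 - 9*x + 18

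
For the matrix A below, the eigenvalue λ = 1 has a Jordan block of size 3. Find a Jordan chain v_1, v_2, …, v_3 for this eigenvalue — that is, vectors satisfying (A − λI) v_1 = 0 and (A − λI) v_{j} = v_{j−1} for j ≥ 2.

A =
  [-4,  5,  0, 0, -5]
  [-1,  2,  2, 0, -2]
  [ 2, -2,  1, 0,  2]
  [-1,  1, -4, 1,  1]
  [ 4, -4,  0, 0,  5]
A Jordan chain for λ = 1 of length 3:
v_1 = (10, 2, -4, 2, -8)ᵀ
v_2 = (0, 2, 0, -4, 0)ᵀ
v_3 = (0, 0, 1, 0, 0)ᵀ

Let N = A − (1)·I. We want v_3 with N^3 v_3 = 0 but N^2 v_3 ≠ 0; then v_{j-1} := N · v_j for j = 3, …, 2.

Pick v_3 = (0, 0, 1, 0, 0)ᵀ.
Then v_2 = N · v_3 = (0, 2, 0, -4, 0)ᵀ.
Then v_1 = N · v_2 = (10, 2, -4, 2, -8)ᵀ.

Sanity check: (A − (1)·I) v_1 = (0, 0, 0, 0, 0)ᵀ = 0. ✓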